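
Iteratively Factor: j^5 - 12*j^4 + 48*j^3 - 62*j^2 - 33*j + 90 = (j - 3)*(j^4 - 9*j^3 + 21*j^2 + j - 30) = (j - 5)*(j - 3)*(j^3 - 4*j^2 + j + 6) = (j - 5)*(j - 3)*(j - 2)*(j^2 - 2*j - 3) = (j - 5)*(j - 3)*(j - 2)*(j + 1)*(j - 3)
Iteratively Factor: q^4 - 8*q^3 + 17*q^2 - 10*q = (q - 5)*(q^3 - 3*q^2 + 2*q) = q*(q - 5)*(q^2 - 3*q + 2) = q*(q - 5)*(q - 2)*(q - 1)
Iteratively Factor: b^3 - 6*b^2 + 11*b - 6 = (b - 1)*(b^2 - 5*b + 6) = (b - 2)*(b - 1)*(b - 3)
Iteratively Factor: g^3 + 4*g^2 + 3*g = (g)*(g^2 + 4*g + 3) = g*(g + 1)*(g + 3)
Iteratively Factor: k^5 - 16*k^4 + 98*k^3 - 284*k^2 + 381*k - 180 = (k - 3)*(k^4 - 13*k^3 + 59*k^2 - 107*k + 60) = (k - 5)*(k - 3)*(k^3 - 8*k^2 + 19*k - 12) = (k - 5)*(k - 4)*(k - 3)*(k^2 - 4*k + 3) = (k - 5)*(k - 4)*(k - 3)*(k - 1)*(k - 3)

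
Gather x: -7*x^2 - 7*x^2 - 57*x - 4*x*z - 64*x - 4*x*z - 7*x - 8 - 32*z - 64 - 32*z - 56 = -14*x^2 + x*(-8*z - 128) - 64*z - 128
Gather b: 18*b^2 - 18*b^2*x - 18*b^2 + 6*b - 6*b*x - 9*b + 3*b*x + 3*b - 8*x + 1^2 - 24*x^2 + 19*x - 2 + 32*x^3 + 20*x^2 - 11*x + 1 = -18*b^2*x - 3*b*x + 32*x^3 - 4*x^2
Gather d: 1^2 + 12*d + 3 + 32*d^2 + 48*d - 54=32*d^2 + 60*d - 50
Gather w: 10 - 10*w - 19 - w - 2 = -11*w - 11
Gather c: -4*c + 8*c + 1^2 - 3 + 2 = 4*c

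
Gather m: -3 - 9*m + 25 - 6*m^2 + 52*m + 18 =-6*m^2 + 43*m + 40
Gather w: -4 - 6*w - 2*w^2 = -2*w^2 - 6*w - 4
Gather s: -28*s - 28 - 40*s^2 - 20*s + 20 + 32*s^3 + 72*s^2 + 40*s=32*s^3 + 32*s^2 - 8*s - 8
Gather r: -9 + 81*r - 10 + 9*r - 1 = 90*r - 20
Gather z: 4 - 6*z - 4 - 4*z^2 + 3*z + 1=-4*z^2 - 3*z + 1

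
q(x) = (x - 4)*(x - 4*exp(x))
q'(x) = x + (1 - 4*exp(x))*(x - 4) - 4*exp(x) = x - (x - 4)*(4*exp(x) - 1) - 4*exp(x)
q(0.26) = 18.43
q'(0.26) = 10.73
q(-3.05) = 22.84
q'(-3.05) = -8.95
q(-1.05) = 12.37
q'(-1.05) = -0.43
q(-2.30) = 17.02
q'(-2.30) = -6.47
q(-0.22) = 14.47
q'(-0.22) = 5.90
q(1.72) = 47.01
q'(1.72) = 28.03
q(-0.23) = 14.42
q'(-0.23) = 5.81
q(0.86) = 26.98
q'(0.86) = 17.95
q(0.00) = 16.00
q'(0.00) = 8.00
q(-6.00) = 60.10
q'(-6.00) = -15.91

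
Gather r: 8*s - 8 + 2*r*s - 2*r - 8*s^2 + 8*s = r*(2*s - 2) - 8*s^2 + 16*s - 8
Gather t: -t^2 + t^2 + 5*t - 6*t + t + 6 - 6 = 0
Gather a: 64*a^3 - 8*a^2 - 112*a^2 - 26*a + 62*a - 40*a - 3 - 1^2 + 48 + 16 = 64*a^3 - 120*a^2 - 4*a + 60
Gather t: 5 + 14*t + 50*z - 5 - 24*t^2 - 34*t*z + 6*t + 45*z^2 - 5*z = -24*t^2 + t*(20 - 34*z) + 45*z^2 + 45*z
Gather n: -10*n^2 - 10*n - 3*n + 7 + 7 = -10*n^2 - 13*n + 14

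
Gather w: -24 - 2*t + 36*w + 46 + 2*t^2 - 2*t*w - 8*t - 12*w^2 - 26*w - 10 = 2*t^2 - 10*t - 12*w^2 + w*(10 - 2*t) + 12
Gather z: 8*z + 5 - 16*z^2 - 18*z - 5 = -16*z^2 - 10*z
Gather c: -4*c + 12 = 12 - 4*c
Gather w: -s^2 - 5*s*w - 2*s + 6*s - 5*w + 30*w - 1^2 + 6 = -s^2 + 4*s + w*(25 - 5*s) + 5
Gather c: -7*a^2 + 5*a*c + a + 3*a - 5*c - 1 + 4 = -7*a^2 + 4*a + c*(5*a - 5) + 3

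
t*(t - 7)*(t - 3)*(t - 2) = t^4 - 12*t^3 + 41*t^2 - 42*t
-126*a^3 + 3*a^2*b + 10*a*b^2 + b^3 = (-3*a + b)*(6*a + b)*(7*a + b)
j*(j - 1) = j^2 - j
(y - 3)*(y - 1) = y^2 - 4*y + 3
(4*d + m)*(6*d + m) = 24*d^2 + 10*d*m + m^2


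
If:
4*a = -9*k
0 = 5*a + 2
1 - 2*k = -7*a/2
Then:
No Solution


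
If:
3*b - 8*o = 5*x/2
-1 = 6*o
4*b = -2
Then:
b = -1/2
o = -1/6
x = -1/15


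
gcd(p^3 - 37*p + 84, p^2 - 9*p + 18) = p - 3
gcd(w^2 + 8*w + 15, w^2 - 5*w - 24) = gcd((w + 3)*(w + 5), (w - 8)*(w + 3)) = w + 3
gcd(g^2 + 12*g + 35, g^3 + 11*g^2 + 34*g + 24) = 1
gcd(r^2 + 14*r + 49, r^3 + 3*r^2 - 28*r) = r + 7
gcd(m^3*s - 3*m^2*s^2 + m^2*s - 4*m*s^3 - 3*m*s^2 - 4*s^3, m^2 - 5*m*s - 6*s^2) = m + s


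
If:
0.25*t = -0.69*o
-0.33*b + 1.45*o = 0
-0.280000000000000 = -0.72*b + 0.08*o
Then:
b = 0.40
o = 0.09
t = -0.25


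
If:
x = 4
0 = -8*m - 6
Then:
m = -3/4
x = 4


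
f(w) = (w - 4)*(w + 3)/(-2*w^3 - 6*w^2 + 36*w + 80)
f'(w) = (w - 4)*(w + 3)*(6*w^2 + 12*w - 36)/(-2*w^3 - 6*w^2 + 36*w + 80)^2 + (w - 4)/(-2*w^3 - 6*w^2 + 36*w + 80) + (w + 3)/(-2*w^3 - 6*w^2 + 36*w + 80) = (w^2 + 6*w + 11)/(2*(w^4 + 14*w^3 + 69*w^2 + 140*w + 100))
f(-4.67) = -0.95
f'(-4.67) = 3.08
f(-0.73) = -0.21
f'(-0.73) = 0.12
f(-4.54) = -0.66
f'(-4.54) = 1.60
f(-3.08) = -0.02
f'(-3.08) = 0.23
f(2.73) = -0.08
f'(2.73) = 0.01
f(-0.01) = -0.15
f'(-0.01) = 0.06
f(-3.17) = -0.04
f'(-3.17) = 0.22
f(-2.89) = 0.03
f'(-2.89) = 0.29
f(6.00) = -0.05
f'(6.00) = 0.01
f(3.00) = -0.08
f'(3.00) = 0.01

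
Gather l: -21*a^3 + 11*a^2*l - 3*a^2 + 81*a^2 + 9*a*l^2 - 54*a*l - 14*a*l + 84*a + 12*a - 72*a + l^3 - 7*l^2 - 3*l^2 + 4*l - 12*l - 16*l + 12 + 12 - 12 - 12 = -21*a^3 + 78*a^2 + 24*a + l^3 + l^2*(9*a - 10) + l*(11*a^2 - 68*a - 24)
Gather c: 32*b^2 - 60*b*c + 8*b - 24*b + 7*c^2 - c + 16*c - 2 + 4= 32*b^2 - 16*b + 7*c^2 + c*(15 - 60*b) + 2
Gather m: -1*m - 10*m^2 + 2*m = -10*m^2 + m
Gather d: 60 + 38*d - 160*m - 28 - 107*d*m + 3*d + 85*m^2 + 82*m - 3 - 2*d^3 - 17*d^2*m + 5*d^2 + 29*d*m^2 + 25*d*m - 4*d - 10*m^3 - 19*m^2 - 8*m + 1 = -2*d^3 + d^2*(5 - 17*m) + d*(29*m^2 - 82*m + 37) - 10*m^3 + 66*m^2 - 86*m + 30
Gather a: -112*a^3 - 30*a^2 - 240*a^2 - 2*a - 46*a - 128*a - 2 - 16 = -112*a^3 - 270*a^2 - 176*a - 18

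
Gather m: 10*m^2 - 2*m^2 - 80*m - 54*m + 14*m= 8*m^2 - 120*m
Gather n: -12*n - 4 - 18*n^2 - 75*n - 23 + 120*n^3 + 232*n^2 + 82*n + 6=120*n^3 + 214*n^2 - 5*n - 21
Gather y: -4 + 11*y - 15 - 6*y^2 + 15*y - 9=-6*y^2 + 26*y - 28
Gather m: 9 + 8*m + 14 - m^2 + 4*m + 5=-m^2 + 12*m + 28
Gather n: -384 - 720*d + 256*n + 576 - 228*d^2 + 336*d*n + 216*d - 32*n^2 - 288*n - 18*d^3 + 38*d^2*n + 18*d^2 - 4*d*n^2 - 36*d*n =-18*d^3 - 210*d^2 - 504*d + n^2*(-4*d - 32) + n*(38*d^2 + 300*d - 32) + 192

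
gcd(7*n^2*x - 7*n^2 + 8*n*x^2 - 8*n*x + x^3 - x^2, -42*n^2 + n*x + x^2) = 7*n + x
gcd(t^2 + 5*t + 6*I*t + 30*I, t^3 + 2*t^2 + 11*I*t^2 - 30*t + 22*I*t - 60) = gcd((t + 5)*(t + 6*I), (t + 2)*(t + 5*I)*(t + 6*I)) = t + 6*I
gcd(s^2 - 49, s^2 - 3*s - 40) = 1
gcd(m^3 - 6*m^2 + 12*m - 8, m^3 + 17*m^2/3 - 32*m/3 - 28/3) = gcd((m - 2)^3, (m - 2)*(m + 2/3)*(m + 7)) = m - 2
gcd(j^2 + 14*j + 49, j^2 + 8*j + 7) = j + 7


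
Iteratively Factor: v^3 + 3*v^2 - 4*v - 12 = (v + 3)*(v^2 - 4) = (v + 2)*(v + 3)*(v - 2)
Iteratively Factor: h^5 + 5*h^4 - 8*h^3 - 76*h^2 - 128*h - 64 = (h + 2)*(h^4 + 3*h^3 - 14*h^2 - 48*h - 32) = (h + 2)*(h + 4)*(h^3 - h^2 - 10*h - 8) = (h - 4)*(h + 2)*(h + 4)*(h^2 + 3*h + 2) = (h - 4)*(h + 2)^2*(h + 4)*(h + 1)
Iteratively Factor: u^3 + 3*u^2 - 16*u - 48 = (u - 4)*(u^2 + 7*u + 12) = (u - 4)*(u + 3)*(u + 4)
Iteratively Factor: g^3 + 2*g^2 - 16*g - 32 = (g + 4)*(g^2 - 2*g - 8) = (g + 2)*(g + 4)*(g - 4)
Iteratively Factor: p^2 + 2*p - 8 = (p - 2)*(p + 4)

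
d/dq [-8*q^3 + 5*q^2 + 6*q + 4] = -24*q^2 + 10*q + 6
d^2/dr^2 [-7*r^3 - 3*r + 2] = -42*r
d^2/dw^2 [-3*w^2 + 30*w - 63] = -6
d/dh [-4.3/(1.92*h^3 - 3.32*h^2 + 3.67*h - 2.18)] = (24.768*h^2 - 28.552*h + 15.781)/(1.92*h^3 - 3.32*h^2 + 3.67*h - 2.18)^2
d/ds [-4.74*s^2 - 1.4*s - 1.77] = -9.48*s - 1.4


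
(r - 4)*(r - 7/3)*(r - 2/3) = r^3 - 7*r^2 + 122*r/9 - 56/9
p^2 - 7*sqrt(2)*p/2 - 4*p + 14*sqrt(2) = (p - 4)*(p - 7*sqrt(2)/2)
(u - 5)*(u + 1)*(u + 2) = u^3 - 2*u^2 - 13*u - 10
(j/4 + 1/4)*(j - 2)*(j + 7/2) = j^3/4 + 5*j^2/8 - 11*j/8 - 7/4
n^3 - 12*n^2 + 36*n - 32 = (n - 8)*(n - 2)^2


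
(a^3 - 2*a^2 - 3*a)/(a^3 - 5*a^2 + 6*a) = (a + 1)/(a - 2)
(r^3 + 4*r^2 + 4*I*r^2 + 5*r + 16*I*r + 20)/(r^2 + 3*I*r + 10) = (r^2 + r*(4 - I) - 4*I)/(r - 2*I)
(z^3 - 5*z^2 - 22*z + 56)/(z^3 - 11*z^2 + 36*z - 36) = (z^2 - 3*z - 28)/(z^2 - 9*z + 18)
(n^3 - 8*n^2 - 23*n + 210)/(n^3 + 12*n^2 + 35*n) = (n^2 - 13*n + 42)/(n*(n + 7))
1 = 1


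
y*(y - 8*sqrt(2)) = y^2 - 8*sqrt(2)*y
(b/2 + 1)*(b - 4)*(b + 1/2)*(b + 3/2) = b^4/2 - 45*b^2/8 - 35*b/4 - 3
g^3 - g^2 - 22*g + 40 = (g - 4)*(g - 2)*(g + 5)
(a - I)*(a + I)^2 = a^3 + I*a^2 + a + I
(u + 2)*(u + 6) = u^2 + 8*u + 12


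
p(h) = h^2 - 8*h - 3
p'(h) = 2*h - 8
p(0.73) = -8.31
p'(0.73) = -6.54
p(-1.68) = 13.26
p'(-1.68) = -11.36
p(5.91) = -15.35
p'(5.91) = 3.82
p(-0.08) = -2.35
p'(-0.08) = -8.16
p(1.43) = -12.40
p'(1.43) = -5.14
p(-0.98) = 5.80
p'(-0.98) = -9.96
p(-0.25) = -0.94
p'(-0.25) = -8.50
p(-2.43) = 22.34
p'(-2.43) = -12.86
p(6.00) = -15.00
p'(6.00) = 4.00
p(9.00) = 6.00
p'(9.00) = 10.00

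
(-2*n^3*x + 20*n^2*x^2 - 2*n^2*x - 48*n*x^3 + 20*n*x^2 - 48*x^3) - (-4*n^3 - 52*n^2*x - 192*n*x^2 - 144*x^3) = -2*n^3*x + 4*n^3 + 20*n^2*x^2 + 50*n^2*x - 48*n*x^3 + 212*n*x^2 + 96*x^3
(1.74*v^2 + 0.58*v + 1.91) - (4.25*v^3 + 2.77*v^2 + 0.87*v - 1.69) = -4.25*v^3 - 1.03*v^2 - 0.29*v + 3.6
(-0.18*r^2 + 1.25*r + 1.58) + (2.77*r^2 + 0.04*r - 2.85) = 2.59*r^2 + 1.29*r - 1.27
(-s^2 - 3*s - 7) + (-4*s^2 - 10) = -5*s^2 - 3*s - 17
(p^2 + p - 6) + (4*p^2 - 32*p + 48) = 5*p^2 - 31*p + 42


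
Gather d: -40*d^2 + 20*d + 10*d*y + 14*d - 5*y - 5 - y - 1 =-40*d^2 + d*(10*y + 34) - 6*y - 6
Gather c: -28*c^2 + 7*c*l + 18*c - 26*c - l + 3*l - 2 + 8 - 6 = -28*c^2 + c*(7*l - 8) + 2*l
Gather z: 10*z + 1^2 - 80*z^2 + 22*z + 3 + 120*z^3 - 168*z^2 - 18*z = 120*z^3 - 248*z^2 + 14*z + 4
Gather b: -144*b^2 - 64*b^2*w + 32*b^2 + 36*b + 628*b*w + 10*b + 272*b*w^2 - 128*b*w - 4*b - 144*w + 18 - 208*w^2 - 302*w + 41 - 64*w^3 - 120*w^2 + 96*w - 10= b^2*(-64*w - 112) + b*(272*w^2 + 500*w + 42) - 64*w^3 - 328*w^2 - 350*w + 49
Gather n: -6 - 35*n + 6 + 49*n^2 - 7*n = 49*n^2 - 42*n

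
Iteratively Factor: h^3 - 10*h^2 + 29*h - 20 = (h - 1)*(h^2 - 9*h + 20) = (h - 5)*(h - 1)*(h - 4)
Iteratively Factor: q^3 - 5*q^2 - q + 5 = (q + 1)*(q^2 - 6*q + 5) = (q - 1)*(q + 1)*(q - 5)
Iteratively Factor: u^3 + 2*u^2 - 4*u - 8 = (u - 2)*(u^2 + 4*u + 4) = (u - 2)*(u + 2)*(u + 2)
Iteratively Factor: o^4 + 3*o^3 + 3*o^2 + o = (o + 1)*(o^3 + 2*o^2 + o) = o*(o + 1)*(o^2 + 2*o + 1) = o*(o + 1)^2*(o + 1)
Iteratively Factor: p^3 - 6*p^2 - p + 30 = (p + 2)*(p^2 - 8*p + 15) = (p - 5)*(p + 2)*(p - 3)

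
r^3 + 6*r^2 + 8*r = r*(r + 2)*(r + 4)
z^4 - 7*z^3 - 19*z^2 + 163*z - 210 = (z - 7)*(z - 3)*(z - 2)*(z + 5)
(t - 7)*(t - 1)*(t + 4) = t^3 - 4*t^2 - 25*t + 28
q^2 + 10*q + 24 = (q + 4)*(q + 6)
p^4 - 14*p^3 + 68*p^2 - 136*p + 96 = (p - 6)*(p - 4)*(p - 2)^2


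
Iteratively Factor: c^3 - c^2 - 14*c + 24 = (c - 2)*(c^2 + c - 12) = (c - 2)*(c + 4)*(c - 3)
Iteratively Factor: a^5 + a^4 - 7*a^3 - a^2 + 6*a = (a + 1)*(a^4 - 7*a^2 + 6*a) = a*(a + 1)*(a^3 - 7*a + 6) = a*(a + 1)*(a + 3)*(a^2 - 3*a + 2) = a*(a - 1)*(a + 1)*(a + 3)*(a - 2)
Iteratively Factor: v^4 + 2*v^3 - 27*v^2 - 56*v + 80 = (v + 4)*(v^3 - 2*v^2 - 19*v + 20) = (v - 1)*(v + 4)*(v^2 - v - 20) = (v - 5)*(v - 1)*(v + 4)*(v + 4)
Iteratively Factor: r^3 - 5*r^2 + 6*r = (r)*(r^2 - 5*r + 6) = r*(r - 2)*(r - 3)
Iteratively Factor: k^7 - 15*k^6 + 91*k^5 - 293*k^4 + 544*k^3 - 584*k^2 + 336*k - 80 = (k - 2)*(k^6 - 13*k^5 + 65*k^4 - 163*k^3 + 218*k^2 - 148*k + 40) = (k - 2)^2*(k^5 - 11*k^4 + 43*k^3 - 77*k^2 + 64*k - 20) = (k - 2)^3*(k^4 - 9*k^3 + 25*k^2 - 27*k + 10) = (k - 2)^3*(k - 1)*(k^3 - 8*k^2 + 17*k - 10) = (k - 5)*(k - 2)^3*(k - 1)*(k^2 - 3*k + 2) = (k - 5)*(k - 2)^3*(k - 1)^2*(k - 2)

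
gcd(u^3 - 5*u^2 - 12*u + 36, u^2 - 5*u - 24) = u + 3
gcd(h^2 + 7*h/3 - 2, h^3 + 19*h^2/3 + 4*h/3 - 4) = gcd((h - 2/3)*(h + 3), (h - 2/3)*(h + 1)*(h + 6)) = h - 2/3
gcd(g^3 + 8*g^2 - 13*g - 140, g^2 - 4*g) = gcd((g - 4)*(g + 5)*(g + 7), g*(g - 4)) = g - 4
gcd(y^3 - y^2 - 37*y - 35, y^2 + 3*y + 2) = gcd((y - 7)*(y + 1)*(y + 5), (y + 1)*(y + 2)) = y + 1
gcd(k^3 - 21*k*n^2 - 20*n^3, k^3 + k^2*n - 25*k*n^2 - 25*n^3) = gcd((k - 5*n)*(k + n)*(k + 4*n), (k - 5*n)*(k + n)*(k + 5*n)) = k^2 - 4*k*n - 5*n^2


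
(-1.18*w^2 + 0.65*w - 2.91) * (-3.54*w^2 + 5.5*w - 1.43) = 4.1772*w^4 - 8.791*w^3 + 15.5638*w^2 - 16.9345*w + 4.1613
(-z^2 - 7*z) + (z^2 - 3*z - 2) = -10*z - 2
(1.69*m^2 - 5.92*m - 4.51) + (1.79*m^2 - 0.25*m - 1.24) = 3.48*m^2 - 6.17*m - 5.75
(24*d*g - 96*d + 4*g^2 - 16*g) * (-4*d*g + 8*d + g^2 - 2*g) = -96*d^2*g^2 + 576*d^2*g - 768*d^2 + 8*d*g^3 - 48*d*g^2 + 64*d*g + 4*g^4 - 24*g^3 + 32*g^2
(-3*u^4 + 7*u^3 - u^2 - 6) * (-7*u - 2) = 21*u^5 - 43*u^4 - 7*u^3 + 2*u^2 + 42*u + 12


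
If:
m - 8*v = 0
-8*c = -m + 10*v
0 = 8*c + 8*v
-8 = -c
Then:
No Solution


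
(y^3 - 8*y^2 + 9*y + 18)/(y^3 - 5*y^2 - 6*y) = (y - 3)/y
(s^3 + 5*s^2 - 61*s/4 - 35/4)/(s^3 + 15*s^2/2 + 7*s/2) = (s - 5/2)/s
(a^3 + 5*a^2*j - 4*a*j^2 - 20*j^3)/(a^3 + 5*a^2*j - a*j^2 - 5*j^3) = (a^2 - 4*j^2)/(a^2 - j^2)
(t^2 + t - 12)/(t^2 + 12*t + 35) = (t^2 + t - 12)/(t^2 + 12*t + 35)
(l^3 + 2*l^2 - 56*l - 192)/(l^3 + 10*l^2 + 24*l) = (l - 8)/l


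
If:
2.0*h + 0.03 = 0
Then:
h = -0.02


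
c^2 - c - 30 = (c - 6)*(c + 5)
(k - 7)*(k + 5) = k^2 - 2*k - 35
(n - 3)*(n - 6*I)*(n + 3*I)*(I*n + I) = I*n^4 + 3*n^3 - 2*I*n^3 - 6*n^2 + 15*I*n^2 - 9*n - 36*I*n - 54*I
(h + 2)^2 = h^2 + 4*h + 4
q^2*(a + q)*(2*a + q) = 2*a^2*q^2 + 3*a*q^3 + q^4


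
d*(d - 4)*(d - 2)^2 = d^4 - 8*d^3 + 20*d^2 - 16*d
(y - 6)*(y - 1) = y^2 - 7*y + 6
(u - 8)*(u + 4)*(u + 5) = u^3 + u^2 - 52*u - 160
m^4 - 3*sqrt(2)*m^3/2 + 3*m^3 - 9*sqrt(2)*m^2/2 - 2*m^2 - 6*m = m*(m + 3)*(m - 2*sqrt(2))*(m + sqrt(2)/2)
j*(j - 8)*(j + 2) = j^3 - 6*j^2 - 16*j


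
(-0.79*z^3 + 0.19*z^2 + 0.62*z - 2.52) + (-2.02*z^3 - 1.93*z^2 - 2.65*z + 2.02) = -2.81*z^3 - 1.74*z^2 - 2.03*z - 0.5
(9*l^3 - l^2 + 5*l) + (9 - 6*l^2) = 9*l^3 - 7*l^2 + 5*l + 9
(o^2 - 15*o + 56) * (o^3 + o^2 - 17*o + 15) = o^5 - 14*o^4 + 24*o^3 + 326*o^2 - 1177*o + 840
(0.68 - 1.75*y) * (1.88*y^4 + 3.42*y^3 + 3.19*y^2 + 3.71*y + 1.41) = -3.29*y^5 - 4.7066*y^4 - 3.2569*y^3 - 4.3233*y^2 + 0.0553000000000003*y + 0.9588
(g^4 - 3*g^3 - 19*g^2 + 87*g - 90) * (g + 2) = g^5 - g^4 - 25*g^3 + 49*g^2 + 84*g - 180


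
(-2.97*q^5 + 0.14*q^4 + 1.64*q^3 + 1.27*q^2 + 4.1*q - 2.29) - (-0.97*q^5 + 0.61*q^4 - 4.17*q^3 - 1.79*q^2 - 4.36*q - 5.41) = -2.0*q^5 - 0.47*q^4 + 5.81*q^3 + 3.06*q^2 + 8.46*q + 3.12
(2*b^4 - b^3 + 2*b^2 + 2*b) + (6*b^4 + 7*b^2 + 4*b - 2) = 8*b^4 - b^3 + 9*b^2 + 6*b - 2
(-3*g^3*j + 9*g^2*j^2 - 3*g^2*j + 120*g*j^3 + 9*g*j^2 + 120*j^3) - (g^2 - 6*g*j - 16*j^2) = -3*g^3*j + 9*g^2*j^2 - 3*g^2*j - g^2 + 120*g*j^3 + 9*g*j^2 + 6*g*j + 120*j^3 + 16*j^2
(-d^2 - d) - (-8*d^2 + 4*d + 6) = 7*d^2 - 5*d - 6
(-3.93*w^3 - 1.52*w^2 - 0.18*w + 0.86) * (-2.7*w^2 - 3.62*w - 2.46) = 10.611*w^5 + 18.3306*w^4 + 15.6562*w^3 + 2.0688*w^2 - 2.6704*w - 2.1156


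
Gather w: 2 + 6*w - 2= 6*w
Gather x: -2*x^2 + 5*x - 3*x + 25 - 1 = -2*x^2 + 2*x + 24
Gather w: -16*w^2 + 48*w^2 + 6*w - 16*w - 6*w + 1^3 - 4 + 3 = 32*w^2 - 16*w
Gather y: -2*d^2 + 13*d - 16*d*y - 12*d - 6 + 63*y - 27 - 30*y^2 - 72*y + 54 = -2*d^2 + d - 30*y^2 + y*(-16*d - 9) + 21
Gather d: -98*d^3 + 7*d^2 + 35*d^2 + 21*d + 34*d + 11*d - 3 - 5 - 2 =-98*d^3 + 42*d^2 + 66*d - 10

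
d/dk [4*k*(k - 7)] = 8*k - 28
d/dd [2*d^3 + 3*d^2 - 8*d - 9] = 6*d^2 + 6*d - 8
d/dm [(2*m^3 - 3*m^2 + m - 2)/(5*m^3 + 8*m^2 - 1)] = (31*m^4 - 10*m^3 + 16*m^2 + 38*m - 1)/(25*m^6 + 80*m^5 + 64*m^4 - 10*m^3 - 16*m^2 + 1)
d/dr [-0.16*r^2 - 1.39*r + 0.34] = -0.32*r - 1.39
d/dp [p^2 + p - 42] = 2*p + 1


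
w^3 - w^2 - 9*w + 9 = (w - 3)*(w - 1)*(w + 3)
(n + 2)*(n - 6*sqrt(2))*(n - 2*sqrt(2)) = n^3 - 8*sqrt(2)*n^2 + 2*n^2 - 16*sqrt(2)*n + 24*n + 48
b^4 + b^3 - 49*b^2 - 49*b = b*(b - 7)*(b + 1)*(b + 7)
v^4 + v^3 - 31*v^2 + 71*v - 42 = (v - 3)*(v - 2)*(v - 1)*(v + 7)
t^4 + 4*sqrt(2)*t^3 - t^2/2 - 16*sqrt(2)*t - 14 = (t - 2)*(t + 2)*(t + sqrt(2)/2)*(t + 7*sqrt(2)/2)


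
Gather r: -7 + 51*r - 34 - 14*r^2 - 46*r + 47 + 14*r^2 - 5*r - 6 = 0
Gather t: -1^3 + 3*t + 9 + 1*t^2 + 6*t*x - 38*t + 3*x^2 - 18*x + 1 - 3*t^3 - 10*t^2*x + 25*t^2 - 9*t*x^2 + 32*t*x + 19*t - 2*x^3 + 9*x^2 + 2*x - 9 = -3*t^3 + t^2*(26 - 10*x) + t*(-9*x^2 + 38*x - 16) - 2*x^3 + 12*x^2 - 16*x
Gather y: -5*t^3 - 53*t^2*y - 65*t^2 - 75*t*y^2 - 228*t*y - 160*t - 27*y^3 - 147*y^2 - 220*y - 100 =-5*t^3 - 65*t^2 - 160*t - 27*y^3 + y^2*(-75*t - 147) + y*(-53*t^2 - 228*t - 220) - 100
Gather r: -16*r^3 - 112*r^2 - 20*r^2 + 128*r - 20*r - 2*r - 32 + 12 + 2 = -16*r^3 - 132*r^2 + 106*r - 18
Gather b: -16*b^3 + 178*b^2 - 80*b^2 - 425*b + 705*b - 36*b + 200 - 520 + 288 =-16*b^3 + 98*b^2 + 244*b - 32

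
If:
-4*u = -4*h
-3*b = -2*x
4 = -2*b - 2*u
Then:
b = 2*x/3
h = -2*x/3 - 2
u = -2*x/3 - 2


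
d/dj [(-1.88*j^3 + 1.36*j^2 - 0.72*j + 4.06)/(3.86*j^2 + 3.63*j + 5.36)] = (-7.2568*j^4 - 13.6488*j^3 - 22.5144*j^2 - 16.764*j - 18.597)/(14.8996*j^4 + 28.0236*j^3 + 54.5561*j^2 + 38.9136*j + 28.7296)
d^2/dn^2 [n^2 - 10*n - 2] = 2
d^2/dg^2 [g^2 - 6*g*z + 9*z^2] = 2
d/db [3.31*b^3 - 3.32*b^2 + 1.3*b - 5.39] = 9.93*b^2 - 6.64*b + 1.3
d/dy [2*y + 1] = 2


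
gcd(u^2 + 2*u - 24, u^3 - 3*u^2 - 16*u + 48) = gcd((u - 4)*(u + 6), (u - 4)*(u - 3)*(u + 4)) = u - 4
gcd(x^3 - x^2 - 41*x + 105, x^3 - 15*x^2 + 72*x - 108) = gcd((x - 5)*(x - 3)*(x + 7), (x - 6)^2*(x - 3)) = x - 3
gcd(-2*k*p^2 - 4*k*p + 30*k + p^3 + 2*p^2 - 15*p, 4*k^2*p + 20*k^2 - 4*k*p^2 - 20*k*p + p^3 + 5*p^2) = -2*k*p - 10*k + p^2 + 5*p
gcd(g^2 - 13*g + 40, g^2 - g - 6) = 1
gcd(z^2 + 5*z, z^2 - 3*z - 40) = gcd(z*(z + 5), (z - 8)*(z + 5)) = z + 5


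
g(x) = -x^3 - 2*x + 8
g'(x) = -3*x^2 - 2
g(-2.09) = 21.31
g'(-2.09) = -15.10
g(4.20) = -74.49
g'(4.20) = -54.92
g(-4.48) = 106.88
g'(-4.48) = -62.21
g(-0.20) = 8.41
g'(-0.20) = -2.12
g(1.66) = 0.11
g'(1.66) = -10.27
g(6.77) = -315.83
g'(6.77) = -139.50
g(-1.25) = 12.45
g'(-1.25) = -6.69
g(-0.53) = 9.21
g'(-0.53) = -2.84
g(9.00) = -739.00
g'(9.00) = -245.00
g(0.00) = 8.00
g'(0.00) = -2.00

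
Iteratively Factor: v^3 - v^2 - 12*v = (v + 3)*(v^2 - 4*v) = (v - 4)*(v + 3)*(v)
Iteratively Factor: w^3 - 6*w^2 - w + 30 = (w - 5)*(w^2 - w - 6) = (w - 5)*(w + 2)*(w - 3)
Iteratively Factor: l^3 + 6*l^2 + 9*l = (l)*(l^2 + 6*l + 9) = l*(l + 3)*(l + 3)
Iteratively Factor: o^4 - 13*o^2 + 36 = (o - 2)*(o^3 + 2*o^2 - 9*o - 18) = (o - 2)*(o + 2)*(o^2 - 9) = (o - 3)*(o - 2)*(o + 2)*(o + 3)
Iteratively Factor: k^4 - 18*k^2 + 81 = (k - 3)*(k^3 + 3*k^2 - 9*k - 27) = (k - 3)^2*(k^2 + 6*k + 9) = (k - 3)^2*(k + 3)*(k + 3)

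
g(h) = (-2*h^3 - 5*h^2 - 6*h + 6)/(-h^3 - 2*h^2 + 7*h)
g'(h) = (-6*h^2 - 10*h - 6)/(-h^3 - 2*h^2 + 7*h) + (3*h^2 + 4*h - 7)*(-2*h^3 - 5*h^2 - 6*h + 6)/(-h^3 - 2*h^2 + 7*h)^2 = (-h^4 - 40*h^3 - 29*h^2 + 24*h - 42)/(h^2*(h^4 + 4*h^3 - 10*h^2 - 28*h + 49))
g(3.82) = 3.46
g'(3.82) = -0.83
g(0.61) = 0.01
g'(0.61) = -4.35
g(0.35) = 1.48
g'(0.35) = -8.32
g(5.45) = 2.72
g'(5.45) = -0.24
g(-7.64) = 2.36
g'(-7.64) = 0.16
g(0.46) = 0.74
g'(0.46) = -5.63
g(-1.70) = -0.91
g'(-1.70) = 0.13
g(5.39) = 2.74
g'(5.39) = -0.25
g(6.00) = 2.61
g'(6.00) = -0.18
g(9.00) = 2.31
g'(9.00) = -0.06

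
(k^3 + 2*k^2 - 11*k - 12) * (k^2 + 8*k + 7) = k^5 + 10*k^4 + 12*k^3 - 86*k^2 - 173*k - 84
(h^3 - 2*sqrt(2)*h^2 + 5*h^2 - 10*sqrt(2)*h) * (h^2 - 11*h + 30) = h^5 - 6*h^4 - 2*sqrt(2)*h^4 - 25*h^3 + 12*sqrt(2)*h^3 + 50*sqrt(2)*h^2 + 150*h^2 - 300*sqrt(2)*h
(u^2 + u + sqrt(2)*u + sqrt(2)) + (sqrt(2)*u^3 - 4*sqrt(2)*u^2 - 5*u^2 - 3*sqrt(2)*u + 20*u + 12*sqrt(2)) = sqrt(2)*u^3 - 4*sqrt(2)*u^2 - 4*u^2 - 2*sqrt(2)*u + 21*u + 13*sqrt(2)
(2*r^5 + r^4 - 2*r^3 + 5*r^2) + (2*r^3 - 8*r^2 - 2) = 2*r^5 + r^4 - 3*r^2 - 2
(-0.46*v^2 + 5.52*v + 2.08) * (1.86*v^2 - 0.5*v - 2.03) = -0.8556*v^4 + 10.4972*v^3 + 2.0426*v^2 - 12.2456*v - 4.2224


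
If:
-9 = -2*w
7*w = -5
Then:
No Solution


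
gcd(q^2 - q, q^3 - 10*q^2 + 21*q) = q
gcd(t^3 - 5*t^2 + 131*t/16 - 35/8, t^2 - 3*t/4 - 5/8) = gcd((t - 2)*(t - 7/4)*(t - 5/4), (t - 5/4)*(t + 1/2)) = t - 5/4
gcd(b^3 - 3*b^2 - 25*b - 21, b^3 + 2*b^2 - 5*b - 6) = b^2 + 4*b + 3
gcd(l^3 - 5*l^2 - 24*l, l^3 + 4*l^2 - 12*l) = l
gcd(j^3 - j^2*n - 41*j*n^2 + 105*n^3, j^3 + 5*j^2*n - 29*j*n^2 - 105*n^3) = j^2 + 2*j*n - 35*n^2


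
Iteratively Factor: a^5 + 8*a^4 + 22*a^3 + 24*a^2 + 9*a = (a + 3)*(a^4 + 5*a^3 + 7*a^2 + 3*a) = a*(a + 3)*(a^3 + 5*a^2 + 7*a + 3) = a*(a + 1)*(a + 3)*(a^2 + 4*a + 3) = a*(a + 1)*(a + 3)^2*(a + 1)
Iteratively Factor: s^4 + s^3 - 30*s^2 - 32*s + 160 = (s - 2)*(s^3 + 3*s^2 - 24*s - 80) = (s - 2)*(s + 4)*(s^2 - s - 20) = (s - 5)*(s - 2)*(s + 4)*(s + 4)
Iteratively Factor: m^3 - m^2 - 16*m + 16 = (m - 1)*(m^2 - 16) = (m - 1)*(m + 4)*(m - 4)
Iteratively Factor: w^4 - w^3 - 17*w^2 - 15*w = (w + 1)*(w^3 - 2*w^2 - 15*w) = (w - 5)*(w + 1)*(w^2 + 3*w) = w*(w - 5)*(w + 1)*(w + 3)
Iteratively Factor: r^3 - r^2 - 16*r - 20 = (r - 5)*(r^2 + 4*r + 4) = (r - 5)*(r + 2)*(r + 2)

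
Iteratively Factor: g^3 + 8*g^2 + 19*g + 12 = (g + 3)*(g^2 + 5*g + 4) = (g + 3)*(g + 4)*(g + 1)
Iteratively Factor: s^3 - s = (s - 1)*(s^2 + s) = (s - 1)*(s + 1)*(s)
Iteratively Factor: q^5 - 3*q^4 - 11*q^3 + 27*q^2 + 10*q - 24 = (q - 2)*(q^4 - q^3 - 13*q^2 + q + 12) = (q - 2)*(q + 3)*(q^3 - 4*q^2 - q + 4) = (q - 2)*(q - 1)*(q + 3)*(q^2 - 3*q - 4) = (q - 2)*(q - 1)*(q + 1)*(q + 3)*(q - 4)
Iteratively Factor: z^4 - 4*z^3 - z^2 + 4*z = (z - 1)*(z^3 - 3*z^2 - 4*z) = (z - 1)*(z + 1)*(z^2 - 4*z) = (z - 4)*(z - 1)*(z + 1)*(z)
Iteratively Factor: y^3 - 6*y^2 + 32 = (y + 2)*(y^2 - 8*y + 16) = (y - 4)*(y + 2)*(y - 4)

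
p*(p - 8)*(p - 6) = p^3 - 14*p^2 + 48*p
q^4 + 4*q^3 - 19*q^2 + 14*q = q*(q - 2)*(q - 1)*(q + 7)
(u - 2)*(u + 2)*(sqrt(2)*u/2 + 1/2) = sqrt(2)*u^3/2 + u^2/2 - 2*sqrt(2)*u - 2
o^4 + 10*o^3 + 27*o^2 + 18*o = o*(o + 1)*(o + 3)*(o + 6)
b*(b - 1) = b^2 - b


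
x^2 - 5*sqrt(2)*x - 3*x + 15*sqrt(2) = (x - 3)*(x - 5*sqrt(2))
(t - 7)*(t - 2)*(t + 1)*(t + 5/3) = t^4 - 19*t^3/3 - 25*t^2/3 + 67*t/3 + 70/3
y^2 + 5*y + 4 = (y + 1)*(y + 4)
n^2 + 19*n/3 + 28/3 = (n + 7/3)*(n + 4)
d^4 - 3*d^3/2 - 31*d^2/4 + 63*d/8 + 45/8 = (d - 3)*(d - 3/2)*(d + 1/2)*(d + 5/2)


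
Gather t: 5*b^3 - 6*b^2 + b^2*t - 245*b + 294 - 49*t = 5*b^3 - 6*b^2 - 245*b + t*(b^2 - 49) + 294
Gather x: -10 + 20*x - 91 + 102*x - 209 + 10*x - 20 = 132*x - 330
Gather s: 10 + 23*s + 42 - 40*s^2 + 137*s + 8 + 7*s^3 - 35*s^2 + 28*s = 7*s^3 - 75*s^2 + 188*s + 60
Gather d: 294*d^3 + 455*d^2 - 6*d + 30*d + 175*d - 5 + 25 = 294*d^3 + 455*d^2 + 199*d + 20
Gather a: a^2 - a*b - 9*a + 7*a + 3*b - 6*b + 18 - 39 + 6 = a^2 + a*(-b - 2) - 3*b - 15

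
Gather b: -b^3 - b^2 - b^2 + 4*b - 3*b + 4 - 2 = -b^3 - 2*b^2 + b + 2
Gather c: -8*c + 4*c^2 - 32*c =4*c^2 - 40*c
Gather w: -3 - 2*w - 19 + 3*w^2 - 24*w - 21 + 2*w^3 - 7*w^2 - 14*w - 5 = 2*w^3 - 4*w^2 - 40*w - 48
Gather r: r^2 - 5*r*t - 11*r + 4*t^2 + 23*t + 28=r^2 + r*(-5*t - 11) + 4*t^2 + 23*t + 28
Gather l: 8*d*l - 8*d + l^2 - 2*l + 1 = -8*d + l^2 + l*(8*d - 2) + 1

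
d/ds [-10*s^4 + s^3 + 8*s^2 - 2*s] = -40*s^3 + 3*s^2 + 16*s - 2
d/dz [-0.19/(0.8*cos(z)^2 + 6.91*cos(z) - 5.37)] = -(0.304*cos(z) + 1.3129)*sin(z)/(0.8*cos(z)^2 + 6.91*cos(z) - 5.37)^2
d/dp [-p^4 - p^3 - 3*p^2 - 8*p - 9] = -4*p^3 - 3*p^2 - 6*p - 8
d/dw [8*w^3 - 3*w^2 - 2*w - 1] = 24*w^2 - 6*w - 2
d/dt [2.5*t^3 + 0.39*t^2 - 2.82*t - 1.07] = 7.5*t^2 + 0.78*t - 2.82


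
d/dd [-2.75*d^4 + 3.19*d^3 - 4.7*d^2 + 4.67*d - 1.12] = -11.0*d^3 + 9.57*d^2 - 9.4*d + 4.67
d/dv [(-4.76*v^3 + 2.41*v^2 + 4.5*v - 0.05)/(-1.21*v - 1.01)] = (11.5192*v^3 + 11.5067*v^2 - 4.8682*v - 4.6055)/(1.4641*v^2 + 2.4442*v + 1.0201)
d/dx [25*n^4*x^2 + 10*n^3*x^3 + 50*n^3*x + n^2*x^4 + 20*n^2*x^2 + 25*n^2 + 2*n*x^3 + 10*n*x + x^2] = 50*n^4*x + 30*n^3*x^2 + 50*n^3 + 4*n^2*x^3 + 40*n^2*x + 6*n*x^2 + 10*n + 2*x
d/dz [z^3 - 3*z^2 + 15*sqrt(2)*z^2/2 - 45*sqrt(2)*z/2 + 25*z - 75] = 3*z^2 - 6*z + 15*sqrt(2)*z - 45*sqrt(2)/2 + 25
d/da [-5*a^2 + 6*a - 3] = 6 - 10*a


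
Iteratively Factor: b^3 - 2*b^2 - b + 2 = (b + 1)*(b^2 - 3*b + 2) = (b - 1)*(b + 1)*(b - 2)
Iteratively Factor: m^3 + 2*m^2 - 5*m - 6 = (m + 1)*(m^2 + m - 6) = (m - 2)*(m + 1)*(m + 3)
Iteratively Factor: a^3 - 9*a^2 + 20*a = (a - 5)*(a^2 - 4*a) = a*(a - 5)*(a - 4)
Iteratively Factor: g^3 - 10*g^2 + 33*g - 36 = (g - 4)*(g^2 - 6*g + 9) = (g - 4)*(g - 3)*(g - 3)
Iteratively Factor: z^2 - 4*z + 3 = (z - 1)*(z - 3)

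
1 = 1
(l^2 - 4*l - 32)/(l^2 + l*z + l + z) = (l^2 - 4*l - 32)/(l^2 + l*z + l + z)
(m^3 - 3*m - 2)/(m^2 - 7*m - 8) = (m^2 - m - 2)/(m - 8)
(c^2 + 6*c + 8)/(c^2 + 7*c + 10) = (c + 4)/(c + 5)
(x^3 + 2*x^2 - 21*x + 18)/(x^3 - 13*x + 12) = (x + 6)/(x + 4)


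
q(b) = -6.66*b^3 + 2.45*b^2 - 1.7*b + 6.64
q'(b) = -19.98*b^2 + 4.9*b - 1.7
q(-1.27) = 26.39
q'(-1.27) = -40.15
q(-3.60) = 355.24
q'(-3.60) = -278.28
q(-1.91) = 65.23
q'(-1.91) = -83.95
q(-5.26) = 1052.61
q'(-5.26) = -580.27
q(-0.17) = 7.03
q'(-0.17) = -3.11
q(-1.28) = 26.80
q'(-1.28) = -40.71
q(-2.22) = 95.36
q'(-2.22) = -111.05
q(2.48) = -84.09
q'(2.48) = -112.43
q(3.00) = -156.23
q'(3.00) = -166.82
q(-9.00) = 5075.53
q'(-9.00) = -1664.18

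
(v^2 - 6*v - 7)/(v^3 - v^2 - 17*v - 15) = (v - 7)/(v^2 - 2*v - 15)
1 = 1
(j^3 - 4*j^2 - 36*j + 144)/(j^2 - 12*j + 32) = (j^2 - 36)/(j - 8)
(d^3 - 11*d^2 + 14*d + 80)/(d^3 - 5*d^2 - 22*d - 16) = (d - 5)/(d + 1)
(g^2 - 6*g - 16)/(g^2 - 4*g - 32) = (g + 2)/(g + 4)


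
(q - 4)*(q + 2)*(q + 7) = q^3 + 5*q^2 - 22*q - 56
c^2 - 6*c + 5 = (c - 5)*(c - 1)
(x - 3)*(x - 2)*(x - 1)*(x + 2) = x^4 - 4*x^3 - x^2 + 16*x - 12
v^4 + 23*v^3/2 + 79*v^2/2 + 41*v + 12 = (v + 1/2)*(v + 1)*(v + 4)*(v + 6)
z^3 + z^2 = z^2*(z + 1)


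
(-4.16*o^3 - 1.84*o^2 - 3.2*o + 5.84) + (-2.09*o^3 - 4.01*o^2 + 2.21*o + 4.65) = -6.25*o^3 - 5.85*o^2 - 0.99*o + 10.49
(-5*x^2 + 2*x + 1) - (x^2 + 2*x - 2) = 3 - 6*x^2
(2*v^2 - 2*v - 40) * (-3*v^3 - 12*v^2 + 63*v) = -6*v^5 - 18*v^4 + 270*v^3 + 354*v^2 - 2520*v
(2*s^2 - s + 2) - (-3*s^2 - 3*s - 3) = 5*s^2 + 2*s + 5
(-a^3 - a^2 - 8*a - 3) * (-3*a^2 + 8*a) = 3*a^5 - 5*a^4 + 16*a^3 - 55*a^2 - 24*a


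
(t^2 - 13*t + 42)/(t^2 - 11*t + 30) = (t - 7)/(t - 5)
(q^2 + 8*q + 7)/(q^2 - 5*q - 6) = (q + 7)/(q - 6)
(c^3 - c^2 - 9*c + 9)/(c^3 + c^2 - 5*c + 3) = (c - 3)/(c - 1)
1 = 1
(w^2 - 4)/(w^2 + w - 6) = (w + 2)/(w + 3)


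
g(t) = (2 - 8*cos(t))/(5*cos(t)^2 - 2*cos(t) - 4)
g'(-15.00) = 294.48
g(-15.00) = 19.94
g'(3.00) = -1.62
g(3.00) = 3.44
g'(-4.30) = -8.06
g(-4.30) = -2.17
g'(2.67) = -12.70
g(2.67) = 5.22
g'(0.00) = 0.00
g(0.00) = 6.00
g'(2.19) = -37.29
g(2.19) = -5.75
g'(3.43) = 4.14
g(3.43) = 3.85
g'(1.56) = -2.21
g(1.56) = -0.48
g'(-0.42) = 7.58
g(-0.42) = 3.20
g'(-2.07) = 13.36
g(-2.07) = -3.07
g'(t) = (2 - 8*cos(t))*(10*sin(t)*cos(t) - 2*sin(t))/(5*cos(t)^2 - 2*cos(t) - 4)^2 + 8*sin(t)/(5*cos(t)^2 - 2*cos(t) - 4)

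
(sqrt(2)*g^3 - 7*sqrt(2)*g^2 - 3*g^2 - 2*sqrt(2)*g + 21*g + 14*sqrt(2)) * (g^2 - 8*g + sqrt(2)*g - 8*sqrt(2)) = sqrt(2)*g^5 - 15*sqrt(2)*g^4 - g^4 + 15*g^3 + 51*sqrt(2)*g^3 - 60*g^2 + 75*sqrt(2)*g^2 - 280*sqrt(2)*g + 60*g - 224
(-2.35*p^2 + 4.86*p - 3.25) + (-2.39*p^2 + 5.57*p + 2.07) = -4.74*p^2 + 10.43*p - 1.18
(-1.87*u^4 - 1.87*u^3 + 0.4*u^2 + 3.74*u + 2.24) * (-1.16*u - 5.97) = 2.1692*u^5 + 13.3331*u^4 + 10.6999*u^3 - 6.7264*u^2 - 24.9262*u - 13.3728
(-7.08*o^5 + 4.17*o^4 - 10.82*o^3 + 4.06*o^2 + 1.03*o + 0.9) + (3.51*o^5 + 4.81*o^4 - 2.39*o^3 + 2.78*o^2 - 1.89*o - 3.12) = -3.57*o^5 + 8.98*o^4 - 13.21*o^3 + 6.84*o^2 - 0.86*o - 2.22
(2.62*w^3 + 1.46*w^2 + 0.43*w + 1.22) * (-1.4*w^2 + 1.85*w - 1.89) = -3.668*w^5 + 2.803*w^4 - 2.8528*w^3 - 3.6719*w^2 + 1.4443*w - 2.3058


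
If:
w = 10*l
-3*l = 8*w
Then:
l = 0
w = 0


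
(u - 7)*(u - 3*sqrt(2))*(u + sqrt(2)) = u^3 - 7*u^2 - 2*sqrt(2)*u^2 - 6*u + 14*sqrt(2)*u + 42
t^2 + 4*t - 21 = (t - 3)*(t + 7)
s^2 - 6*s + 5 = (s - 5)*(s - 1)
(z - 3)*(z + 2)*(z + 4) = z^3 + 3*z^2 - 10*z - 24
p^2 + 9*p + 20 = (p + 4)*(p + 5)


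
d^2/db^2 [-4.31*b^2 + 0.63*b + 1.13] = -8.62000000000000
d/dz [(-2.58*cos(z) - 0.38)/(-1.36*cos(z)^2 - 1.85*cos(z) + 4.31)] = (3.5088*cos(z)^2 + 1.0336*cos(z) + 11.8228)*sin(z)/(1.8496*cos(z)^4 + 5.032*cos(z)^3 - 8.3007*cos(z)^2 - 15.947*cos(z) + 18.5761)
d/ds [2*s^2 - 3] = 4*s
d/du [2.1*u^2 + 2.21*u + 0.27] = 4.2*u + 2.21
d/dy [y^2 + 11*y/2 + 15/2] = 2*y + 11/2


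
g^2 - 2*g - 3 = (g - 3)*(g + 1)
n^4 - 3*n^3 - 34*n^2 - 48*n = n*(n - 8)*(n + 2)*(n + 3)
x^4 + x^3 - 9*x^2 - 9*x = x*(x - 3)*(x + 1)*(x + 3)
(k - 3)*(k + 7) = k^2 + 4*k - 21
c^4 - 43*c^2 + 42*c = c*(c - 6)*(c - 1)*(c + 7)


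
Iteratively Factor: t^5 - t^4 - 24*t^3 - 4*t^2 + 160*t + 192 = (t + 3)*(t^4 - 4*t^3 - 12*t^2 + 32*t + 64) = (t + 2)*(t + 3)*(t^3 - 6*t^2 + 32) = (t - 4)*(t + 2)*(t + 3)*(t^2 - 2*t - 8) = (t - 4)*(t + 2)^2*(t + 3)*(t - 4)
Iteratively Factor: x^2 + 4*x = (x + 4)*(x)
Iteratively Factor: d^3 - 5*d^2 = (d - 5)*(d^2) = d*(d - 5)*(d)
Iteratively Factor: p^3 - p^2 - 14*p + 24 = (p - 3)*(p^2 + 2*p - 8) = (p - 3)*(p - 2)*(p + 4)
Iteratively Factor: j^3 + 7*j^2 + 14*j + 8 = (j + 4)*(j^2 + 3*j + 2) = (j + 1)*(j + 4)*(j + 2)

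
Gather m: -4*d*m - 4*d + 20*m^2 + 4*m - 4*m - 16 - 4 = -4*d*m - 4*d + 20*m^2 - 20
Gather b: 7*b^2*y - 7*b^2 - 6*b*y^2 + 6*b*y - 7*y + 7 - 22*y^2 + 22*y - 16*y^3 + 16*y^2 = b^2*(7*y - 7) + b*(-6*y^2 + 6*y) - 16*y^3 - 6*y^2 + 15*y + 7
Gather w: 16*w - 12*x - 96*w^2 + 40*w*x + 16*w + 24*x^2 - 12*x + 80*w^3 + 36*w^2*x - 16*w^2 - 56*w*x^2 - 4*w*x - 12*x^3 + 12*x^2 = 80*w^3 + w^2*(36*x - 112) + w*(-56*x^2 + 36*x + 32) - 12*x^3 + 36*x^2 - 24*x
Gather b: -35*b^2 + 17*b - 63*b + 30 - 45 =-35*b^2 - 46*b - 15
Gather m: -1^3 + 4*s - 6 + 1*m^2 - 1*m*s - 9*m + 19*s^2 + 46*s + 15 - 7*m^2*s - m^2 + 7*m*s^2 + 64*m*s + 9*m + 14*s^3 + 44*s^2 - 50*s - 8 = -7*m^2*s + m*(7*s^2 + 63*s) + 14*s^3 + 63*s^2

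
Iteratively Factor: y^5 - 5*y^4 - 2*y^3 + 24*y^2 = (y + 2)*(y^4 - 7*y^3 + 12*y^2) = (y - 4)*(y + 2)*(y^3 - 3*y^2) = y*(y - 4)*(y + 2)*(y^2 - 3*y) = y*(y - 4)*(y - 3)*(y + 2)*(y)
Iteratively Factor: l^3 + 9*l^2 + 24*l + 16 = (l + 1)*(l^2 + 8*l + 16) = (l + 1)*(l + 4)*(l + 4)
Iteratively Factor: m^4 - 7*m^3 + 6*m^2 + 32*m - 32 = (m - 1)*(m^3 - 6*m^2 + 32) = (m - 4)*(m - 1)*(m^2 - 2*m - 8) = (m - 4)^2*(m - 1)*(m + 2)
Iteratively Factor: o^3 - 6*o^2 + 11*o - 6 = (o - 1)*(o^2 - 5*o + 6) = (o - 3)*(o - 1)*(o - 2)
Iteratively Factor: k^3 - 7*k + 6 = (k - 2)*(k^2 + 2*k - 3) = (k - 2)*(k - 1)*(k + 3)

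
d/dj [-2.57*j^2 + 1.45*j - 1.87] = 1.45 - 5.14*j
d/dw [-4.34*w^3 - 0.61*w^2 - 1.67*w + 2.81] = -13.02*w^2 - 1.22*w - 1.67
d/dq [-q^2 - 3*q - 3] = -2*q - 3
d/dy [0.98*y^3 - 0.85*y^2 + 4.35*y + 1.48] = 2.94*y^2 - 1.7*y + 4.35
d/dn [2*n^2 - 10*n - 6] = 4*n - 10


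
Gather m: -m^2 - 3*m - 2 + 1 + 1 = -m^2 - 3*m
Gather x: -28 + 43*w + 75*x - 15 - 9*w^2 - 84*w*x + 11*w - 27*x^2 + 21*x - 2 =-9*w^2 + 54*w - 27*x^2 + x*(96 - 84*w) - 45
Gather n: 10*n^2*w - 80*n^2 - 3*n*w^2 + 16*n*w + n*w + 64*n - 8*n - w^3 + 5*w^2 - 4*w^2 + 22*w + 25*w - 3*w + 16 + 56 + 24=n^2*(10*w - 80) + n*(-3*w^2 + 17*w + 56) - w^3 + w^2 + 44*w + 96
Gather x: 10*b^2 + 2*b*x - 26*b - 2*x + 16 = 10*b^2 - 26*b + x*(2*b - 2) + 16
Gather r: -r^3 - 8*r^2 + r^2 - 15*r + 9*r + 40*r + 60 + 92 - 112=-r^3 - 7*r^2 + 34*r + 40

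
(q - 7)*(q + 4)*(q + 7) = q^3 + 4*q^2 - 49*q - 196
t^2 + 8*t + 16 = (t + 4)^2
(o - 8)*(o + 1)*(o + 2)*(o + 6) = o^4 + o^3 - 52*o^2 - 148*o - 96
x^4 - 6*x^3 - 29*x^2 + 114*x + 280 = (x - 7)*(x - 5)*(x + 2)*(x + 4)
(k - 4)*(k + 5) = k^2 + k - 20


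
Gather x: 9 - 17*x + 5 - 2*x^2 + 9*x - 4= -2*x^2 - 8*x + 10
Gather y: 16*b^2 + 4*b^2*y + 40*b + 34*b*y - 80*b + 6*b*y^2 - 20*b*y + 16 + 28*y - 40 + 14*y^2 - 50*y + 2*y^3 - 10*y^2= 16*b^2 - 40*b + 2*y^3 + y^2*(6*b + 4) + y*(4*b^2 + 14*b - 22) - 24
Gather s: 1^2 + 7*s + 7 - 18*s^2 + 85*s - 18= -18*s^2 + 92*s - 10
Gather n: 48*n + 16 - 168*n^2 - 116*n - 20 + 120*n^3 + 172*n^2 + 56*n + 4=120*n^3 + 4*n^2 - 12*n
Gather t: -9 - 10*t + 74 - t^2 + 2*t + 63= -t^2 - 8*t + 128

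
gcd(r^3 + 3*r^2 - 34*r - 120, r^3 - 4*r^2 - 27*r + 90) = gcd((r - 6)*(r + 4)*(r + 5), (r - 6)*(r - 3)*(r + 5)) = r^2 - r - 30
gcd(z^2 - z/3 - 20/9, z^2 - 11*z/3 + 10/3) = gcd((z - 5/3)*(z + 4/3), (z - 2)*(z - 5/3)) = z - 5/3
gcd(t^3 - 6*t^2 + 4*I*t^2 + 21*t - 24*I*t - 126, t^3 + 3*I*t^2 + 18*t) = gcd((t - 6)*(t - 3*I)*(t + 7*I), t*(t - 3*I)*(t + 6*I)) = t - 3*I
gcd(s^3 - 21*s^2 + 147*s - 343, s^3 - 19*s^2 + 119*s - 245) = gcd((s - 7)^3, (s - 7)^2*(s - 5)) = s^2 - 14*s + 49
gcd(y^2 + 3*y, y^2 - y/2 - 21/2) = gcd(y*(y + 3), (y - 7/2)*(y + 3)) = y + 3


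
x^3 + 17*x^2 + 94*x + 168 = (x + 4)*(x + 6)*(x + 7)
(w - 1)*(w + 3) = w^2 + 2*w - 3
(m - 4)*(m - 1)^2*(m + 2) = m^4 - 4*m^3 - 3*m^2 + 14*m - 8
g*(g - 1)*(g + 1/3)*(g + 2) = g^4 + 4*g^3/3 - 5*g^2/3 - 2*g/3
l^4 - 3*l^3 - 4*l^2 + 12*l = l*(l - 3)*(l - 2)*(l + 2)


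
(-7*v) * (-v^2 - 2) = 7*v^3 + 14*v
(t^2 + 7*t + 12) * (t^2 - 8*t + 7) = t^4 - t^3 - 37*t^2 - 47*t + 84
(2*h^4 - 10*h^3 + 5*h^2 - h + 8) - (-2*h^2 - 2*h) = 2*h^4 - 10*h^3 + 7*h^2 + h + 8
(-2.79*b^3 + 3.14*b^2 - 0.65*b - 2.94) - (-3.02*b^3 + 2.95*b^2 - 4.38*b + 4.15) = 0.23*b^3 + 0.19*b^2 + 3.73*b - 7.09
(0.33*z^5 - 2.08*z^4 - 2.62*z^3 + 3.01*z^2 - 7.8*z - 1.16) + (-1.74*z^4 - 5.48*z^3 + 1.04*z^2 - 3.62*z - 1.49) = 0.33*z^5 - 3.82*z^4 - 8.1*z^3 + 4.05*z^2 - 11.42*z - 2.65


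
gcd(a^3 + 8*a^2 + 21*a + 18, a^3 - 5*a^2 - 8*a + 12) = a + 2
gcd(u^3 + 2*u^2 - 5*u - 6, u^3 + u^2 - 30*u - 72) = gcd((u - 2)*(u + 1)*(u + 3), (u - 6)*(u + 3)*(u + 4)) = u + 3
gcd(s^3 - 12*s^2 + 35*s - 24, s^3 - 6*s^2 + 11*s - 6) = s^2 - 4*s + 3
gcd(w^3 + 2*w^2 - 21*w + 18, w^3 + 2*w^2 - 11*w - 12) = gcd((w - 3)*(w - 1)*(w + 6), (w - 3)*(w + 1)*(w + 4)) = w - 3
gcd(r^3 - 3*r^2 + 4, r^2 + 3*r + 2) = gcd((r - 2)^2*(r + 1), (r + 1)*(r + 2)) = r + 1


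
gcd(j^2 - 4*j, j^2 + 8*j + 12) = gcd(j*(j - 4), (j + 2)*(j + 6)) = 1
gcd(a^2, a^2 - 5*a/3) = a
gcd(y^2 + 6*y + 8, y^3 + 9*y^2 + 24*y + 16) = y + 4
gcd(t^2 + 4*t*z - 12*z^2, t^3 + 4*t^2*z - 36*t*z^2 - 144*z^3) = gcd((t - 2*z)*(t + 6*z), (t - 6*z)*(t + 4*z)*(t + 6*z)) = t + 6*z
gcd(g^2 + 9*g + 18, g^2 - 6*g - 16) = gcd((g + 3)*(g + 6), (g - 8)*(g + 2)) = 1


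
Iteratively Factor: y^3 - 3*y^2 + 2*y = (y - 2)*(y^2 - y) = (y - 2)*(y - 1)*(y)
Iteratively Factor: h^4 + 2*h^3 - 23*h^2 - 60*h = (h - 5)*(h^3 + 7*h^2 + 12*h) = h*(h - 5)*(h^2 + 7*h + 12) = h*(h - 5)*(h + 4)*(h + 3)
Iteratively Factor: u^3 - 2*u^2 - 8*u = (u)*(u^2 - 2*u - 8) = u*(u + 2)*(u - 4)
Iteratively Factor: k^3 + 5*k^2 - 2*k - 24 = (k + 3)*(k^2 + 2*k - 8) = (k + 3)*(k + 4)*(k - 2)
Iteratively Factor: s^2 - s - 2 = (s + 1)*(s - 2)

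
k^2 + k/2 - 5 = (k - 2)*(k + 5/2)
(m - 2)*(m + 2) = m^2 - 4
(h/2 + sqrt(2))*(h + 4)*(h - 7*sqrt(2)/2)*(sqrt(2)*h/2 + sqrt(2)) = sqrt(2)*h^4/4 - 3*h^3/4 + 3*sqrt(2)*h^3/2 - 9*h^2/2 - 3*sqrt(2)*h^2/2 - 21*sqrt(2)*h - 6*h - 28*sqrt(2)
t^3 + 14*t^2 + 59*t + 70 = (t + 2)*(t + 5)*(t + 7)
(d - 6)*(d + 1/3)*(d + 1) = d^3 - 14*d^2/3 - 23*d/3 - 2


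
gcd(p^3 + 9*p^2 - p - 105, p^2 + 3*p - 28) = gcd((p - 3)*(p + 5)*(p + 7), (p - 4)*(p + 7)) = p + 7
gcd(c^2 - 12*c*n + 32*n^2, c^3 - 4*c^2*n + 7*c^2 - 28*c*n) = c - 4*n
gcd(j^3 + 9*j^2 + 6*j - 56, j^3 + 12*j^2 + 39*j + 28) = j^2 + 11*j + 28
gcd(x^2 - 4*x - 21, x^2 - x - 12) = x + 3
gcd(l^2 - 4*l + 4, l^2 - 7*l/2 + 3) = l - 2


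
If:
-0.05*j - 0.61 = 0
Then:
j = -12.20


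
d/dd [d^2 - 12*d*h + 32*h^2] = 2*d - 12*h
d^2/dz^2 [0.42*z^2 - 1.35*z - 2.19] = 0.840000000000000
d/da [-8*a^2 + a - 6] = 1 - 16*a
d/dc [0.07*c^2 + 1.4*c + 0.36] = 0.14*c + 1.4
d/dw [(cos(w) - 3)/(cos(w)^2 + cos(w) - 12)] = sin(w)/(cos(w) + 4)^2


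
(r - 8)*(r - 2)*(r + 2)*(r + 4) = r^4 - 4*r^3 - 36*r^2 + 16*r + 128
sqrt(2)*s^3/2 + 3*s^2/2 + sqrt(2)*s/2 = s*(s + sqrt(2))*(sqrt(2)*s/2 + 1/2)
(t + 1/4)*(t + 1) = t^2 + 5*t/4 + 1/4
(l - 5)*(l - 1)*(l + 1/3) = l^3 - 17*l^2/3 + 3*l + 5/3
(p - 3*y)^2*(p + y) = p^3 - 5*p^2*y + 3*p*y^2 + 9*y^3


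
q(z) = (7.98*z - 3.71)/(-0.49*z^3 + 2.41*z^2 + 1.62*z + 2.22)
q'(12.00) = 0.04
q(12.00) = -0.19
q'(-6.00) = -0.08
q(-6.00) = -0.28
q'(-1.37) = -2.01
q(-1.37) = -2.53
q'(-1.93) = -1.18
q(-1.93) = -1.65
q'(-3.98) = -0.22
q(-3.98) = -0.55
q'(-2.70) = -0.57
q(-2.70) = -1.01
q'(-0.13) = 4.98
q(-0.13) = -2.31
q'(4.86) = 3.67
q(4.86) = 3.26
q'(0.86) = 1.00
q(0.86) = 0.62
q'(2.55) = 0.20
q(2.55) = 1.20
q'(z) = (7.98*z - 3.71)*(1.47*z^2 - 4.82*z - 1.62)/(-0.49*z^3 + 2.41*z^2 + 1.62*z + 2.22)^2 + 7.98/(-0.49*z^3 + 2.41*z^2 + 1.62*z + 2.22) = (7.8204*z^3 - 24.6855*z^2 + 17.8822*z + 23.7258)/(0.2401*z^6 - 2.3618*z^5 + 4.2205*z^4 + 5.6328*z^3 + 13.3248*z^2 + 7.1928*z + 4.9284)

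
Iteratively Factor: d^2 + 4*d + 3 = (d + 3)*(d + 1)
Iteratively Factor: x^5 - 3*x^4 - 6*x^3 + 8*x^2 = (x - 4)*(x^4 + x^3 - 2*x^2) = (x - 4)*(x - 1)*(x^3 + 2*x^2) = x*(x - 4)*(x - 1)*(x^2 + 2*x) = x*(x - 4)*(x - 1)*(x + 2)*(x)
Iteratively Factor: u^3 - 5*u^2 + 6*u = (u)*(u^2 - 5*u + 6) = u*(u - 3)*(u - 2)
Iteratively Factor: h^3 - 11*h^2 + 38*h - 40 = (h - 4)*(h^2 - 7*h + 10) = (h - 4)*(h - 2)*(h - 5)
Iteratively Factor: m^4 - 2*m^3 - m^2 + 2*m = (m)*(m^3 - 2*m^2 - m + 2) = m*(m + 1)*(m^2 - 3*m + 2) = m*(m - 2)*(m + 1)*(m - 1)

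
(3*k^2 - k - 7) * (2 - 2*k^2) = -6*k^4 + 2*k^3 + 20*k^2 - 2*k - 14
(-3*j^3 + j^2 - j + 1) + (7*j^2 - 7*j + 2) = -3*j^3 + 8*j^2 - 8*j + 3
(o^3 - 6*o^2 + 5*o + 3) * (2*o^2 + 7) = 2*o^5 - 12*o^4 + 17*o^3 - 36*o^2 + 35*o + 21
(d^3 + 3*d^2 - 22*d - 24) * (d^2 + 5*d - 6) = d^5 + 8*d^4 - 13*d^3 - 152*d^2 + 12*d + 144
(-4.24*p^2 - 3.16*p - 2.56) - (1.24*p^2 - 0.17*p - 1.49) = -5.48*p^2 - 2.99*p - 1.07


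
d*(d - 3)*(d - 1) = d^3 - 4*d^2 + 3*d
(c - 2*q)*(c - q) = c^2 - 3*c*q + 2*q^2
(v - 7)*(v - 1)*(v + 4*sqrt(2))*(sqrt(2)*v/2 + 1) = sqrt(2)*v^4/2 - 4*sqrt(2)*v^3 + 5*v^3 - 40*v^2 + 15*sqrt(2)*v^2/2 - 32*sqrt(2)*v + 35*v + 28*sqrt(2)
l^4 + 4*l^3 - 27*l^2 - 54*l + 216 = (l - 3)^2*(l + 4)*(l + 6)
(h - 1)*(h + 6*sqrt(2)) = h^2 - h + 6*sqrt(2)*h - 6*sqrt(2)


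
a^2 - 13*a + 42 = (a - 7)*(a - 6)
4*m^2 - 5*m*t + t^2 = (-4*m + t)*(-m + t)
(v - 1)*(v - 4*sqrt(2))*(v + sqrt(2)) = v^3 - 3*sqrt(2)*v^2 - v^2 - 8*v + 3*sqrt(2)*v + 8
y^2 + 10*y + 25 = (y + 5)^2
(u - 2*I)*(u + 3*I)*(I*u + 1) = I*u^3 + 7*I*u + 6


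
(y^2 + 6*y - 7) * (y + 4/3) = y^3 + 22*y^2/3 + y - 28/3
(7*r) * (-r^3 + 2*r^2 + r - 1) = -7*r^4 + 14*r^3 + 7*r^2 - 7*r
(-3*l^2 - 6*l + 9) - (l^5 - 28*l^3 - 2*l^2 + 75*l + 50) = -l^5 + 28*l^3 - l^2 - 81*l - 41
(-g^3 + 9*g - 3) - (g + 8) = -g^3 + 8*g - 11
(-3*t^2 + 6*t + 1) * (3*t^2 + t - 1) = -9*t^4 + 15*t^3 + 12*t^2 - 5*t - 1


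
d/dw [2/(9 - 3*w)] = 2/(3*(w - 3)^2)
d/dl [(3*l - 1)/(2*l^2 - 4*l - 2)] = (-3*l^2 + 2*l - 5)/(2*(l^4 - 4*l^3 + 2*l^2 + 4*l + 1))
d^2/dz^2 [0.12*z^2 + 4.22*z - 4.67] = 0.240000000000000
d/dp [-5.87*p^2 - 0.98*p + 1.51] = -11.74*p - 0.98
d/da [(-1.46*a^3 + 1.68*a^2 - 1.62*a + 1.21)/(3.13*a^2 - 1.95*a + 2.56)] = (-4.5698*a^4 + 5.694*a^3 - 9.4182*a^2 + 1.027*a - 1.7877)/(9.7969*a^4 - 12.207*a^3 + 19.8281*a^2 - 9.984*a + 6.5536)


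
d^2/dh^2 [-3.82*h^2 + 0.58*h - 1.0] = -7.64000000000000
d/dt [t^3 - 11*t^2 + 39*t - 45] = 3*t^2 - 22*t + 39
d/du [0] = 0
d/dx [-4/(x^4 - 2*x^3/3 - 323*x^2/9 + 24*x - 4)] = 72*(18*x^3 - 9*x^2 - 323*x + 108)/(-9*x^4 + 6*x^3 + 323*x^2 - 216*x + 36)^2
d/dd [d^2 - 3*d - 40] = 2*d - 3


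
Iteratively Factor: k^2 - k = (k - 1)*(k)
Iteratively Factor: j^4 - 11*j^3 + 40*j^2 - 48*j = (j)*(j^3 - 11*j^2 + 40*j - 48) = j*(j - 3)*(j^2 - 8*j + 16) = j*(j - 4)*(j - 3)*(j - 4)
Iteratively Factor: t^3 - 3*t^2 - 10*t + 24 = (t - 4)*(t^2 + t - 6) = (t - 4)*(t + 3)*(t - 2)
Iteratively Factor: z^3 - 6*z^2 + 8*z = (z)*(z^2 - 6*z + 8) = z*(z - 2)*(z - 4)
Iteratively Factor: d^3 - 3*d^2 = (d - 3)*(d^2) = d*(d - 3)*(d)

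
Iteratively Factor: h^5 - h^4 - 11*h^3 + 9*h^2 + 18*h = (h - 2)*(h^4 + h^3 - 9*h^2 - 9*h) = (h - 3)*(h - 2)*(h^3 + 4*h^2 + 3*h) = h*(h - 3)*(h - 2)*(h^2 + 4*h + 3) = h*(h - 3)*(h - 2)*(h + 3)*(h + 1)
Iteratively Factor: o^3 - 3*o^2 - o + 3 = (o - 1)*(o^2 - 2*o - 3) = (o - 3)*(o - 1)*(o + 1)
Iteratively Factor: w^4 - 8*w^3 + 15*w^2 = (w)*(w^3 - 8*w^2 + 15*w) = w^2*(w^2 - 8*w + 15) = w^2*(w - 3)*(w - 5)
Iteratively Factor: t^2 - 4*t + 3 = (t - 1)*(t - 3)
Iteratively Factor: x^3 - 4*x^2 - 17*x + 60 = (x - 5)*(x^2 + x - 12) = (x - 5)*(x - 3)*(x + 4)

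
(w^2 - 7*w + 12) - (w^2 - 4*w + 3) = 9 - 3*w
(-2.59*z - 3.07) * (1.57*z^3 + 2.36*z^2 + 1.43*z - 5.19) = -4.0663*z^4 - 10.9323*z^3 - 10.9489*z^2 + 9.052*z + 15.9333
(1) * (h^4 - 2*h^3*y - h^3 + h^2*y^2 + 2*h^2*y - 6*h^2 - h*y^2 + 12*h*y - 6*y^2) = h^4 - 2*h^3*y - h^3 + h^2*y^2 + 2*h^2*y - 6*h^2 - h*y^2 + 12*h*y - 6*y^2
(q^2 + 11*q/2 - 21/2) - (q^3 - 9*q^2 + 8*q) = -q^3 + 10*q^2 - 5*q/2 - 21/2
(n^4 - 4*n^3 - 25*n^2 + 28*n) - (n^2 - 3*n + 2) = n^4 - 4*n^3 - 26*n^2 + 31*n - 2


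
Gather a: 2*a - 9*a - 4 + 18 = 14 - 7*a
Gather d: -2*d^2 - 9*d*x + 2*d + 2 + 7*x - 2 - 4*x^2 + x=-2*d^2 + d*(2 - 9*x) - 4*x^2 + 8*x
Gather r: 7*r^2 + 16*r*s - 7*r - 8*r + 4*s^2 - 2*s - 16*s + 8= 7*r^2 + r*(16*s - 15) + 4*s^2 - 18*s + 8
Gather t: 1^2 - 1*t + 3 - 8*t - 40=-9*t - 36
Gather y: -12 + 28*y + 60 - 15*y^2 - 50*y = -15*y^2 - 22*y + 48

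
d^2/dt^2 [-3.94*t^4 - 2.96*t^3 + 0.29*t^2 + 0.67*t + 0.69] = -47.28*t^2 - 17.76*t + 0.58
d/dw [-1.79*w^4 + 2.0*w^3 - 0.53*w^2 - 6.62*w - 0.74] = -7.16*w^3 + 6.0*w^2 - 1.06*w - 6.62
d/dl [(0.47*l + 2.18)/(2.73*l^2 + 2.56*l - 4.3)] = (1.2831*l^2 + 1.2032*l - (0.47*l + 2.18)*(5.46*l + 2.56) - 2.021)/(2.73*l^2 + 2.56*l - 4.3)^2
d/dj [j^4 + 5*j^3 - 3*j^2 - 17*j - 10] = 4*j^3 + 15*j^2 - 6*j - 17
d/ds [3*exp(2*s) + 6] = 6*exp(2*s)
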